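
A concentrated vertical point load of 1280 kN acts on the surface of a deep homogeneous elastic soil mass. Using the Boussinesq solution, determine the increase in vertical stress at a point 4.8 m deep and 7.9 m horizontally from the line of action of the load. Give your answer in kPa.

Boussinesq vertical stress below a point load on an elastic half-space:
Δσ_z = 3P/(2πz²) · [1 + (r/z)²]^(−5/2)
r/z = 7.9/4.8 = 1.6458; [1+(r/z)²]^(−5/2) = 0.037751.
Δσ_z = 3×1280/(2π×4.8²) × 0.037751 = 26.526 × 0.037751 = 1.001 kPa

Δσ_z ≈ 1 kPa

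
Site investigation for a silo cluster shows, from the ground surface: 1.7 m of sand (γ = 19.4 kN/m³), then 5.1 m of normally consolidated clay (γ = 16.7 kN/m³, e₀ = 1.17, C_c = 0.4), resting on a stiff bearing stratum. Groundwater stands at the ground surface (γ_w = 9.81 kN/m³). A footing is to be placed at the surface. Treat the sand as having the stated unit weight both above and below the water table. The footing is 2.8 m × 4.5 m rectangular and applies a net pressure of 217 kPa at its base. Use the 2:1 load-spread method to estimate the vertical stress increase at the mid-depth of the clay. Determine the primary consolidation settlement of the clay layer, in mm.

Mid-depth of clay below the ground surface: z = 1.7 + 5.1/2 = 4.25 m.
Total vertical stress at mid-clay: σ_v = 19.4×1.7 + 16.7×2.55 = 75.565 kPa.
Pore pressure: u = 9.81×(4.25 − 0) = 41.693 kPa.
Initial effective stress: σ'_0 = σ_v − u = 75.565 − 41.693 = 33.872 kPa.
Stress increase at mid-clay by the 2:1 spreading method:
Δσ = qBL/((B+z)(L+z)) = 217×2.8×4.5/((2.8+4.25)(4.5+4.25)) = 44.323 kPa
Final effective stress: σ'_f = σ'_0 + Δσ = 33.872 + 44.323 = 78.195 kPa.
Normally consolidated clay, so the full stress increment lies on the virgin compression line:
S_c = C_c·H/(1+e₀)·log₁₀(σ'_f/σ'_0) = 0.4×5.1/(1+1.17)×log₁₀(78.195/33.872)
    = 0.94009 × 0.36334 = 0.3416 m

S_c ≈ 342 mm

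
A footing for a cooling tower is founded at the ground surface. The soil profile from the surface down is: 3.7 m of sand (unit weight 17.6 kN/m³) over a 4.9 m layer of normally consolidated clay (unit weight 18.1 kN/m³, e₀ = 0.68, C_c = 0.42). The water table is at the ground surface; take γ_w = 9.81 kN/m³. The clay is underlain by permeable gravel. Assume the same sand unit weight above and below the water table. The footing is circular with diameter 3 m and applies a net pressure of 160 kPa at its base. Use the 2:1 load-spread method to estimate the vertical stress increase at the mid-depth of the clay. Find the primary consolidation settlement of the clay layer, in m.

Mid-depth of clay below the ground surface: z = 3.7 + 4.9/2 = 6.15 m.
Total vertical stress at mid-clay: σ_v = 17.6×3.7 + 18.1×2.45 = 109.47 kPa.
Pore pressure: u = 9.81×(6.15 − 0) = 60.332 kPa.
Initial effective stress: σ'_0 = σ_v − u = 109.47 − 60.332 = 49.138 kPa.
Stress increase at mid-clay by the 2:1 spreading method:
Δσ ≈ qD²/(D+z)² = 160×3²/(3+6.15)² = 17.2 kPa
Final effective stress: σ'_f = σ'_0 + Δσ = 49.138 + 17.2 = 66.338 kPa.
Normally consolidated clay, so the full stress increment lies on the virgin compression line:
S_c = C_c·H/(1+e₀)·log₁₀(σ'_f/σ'_0) = 0.42×4.9/(1+0.68)×log₁₀(66.338/49.138)
    = 1.225 × 0.13034 = 0.1597 m

S_c ≈ 0.16 m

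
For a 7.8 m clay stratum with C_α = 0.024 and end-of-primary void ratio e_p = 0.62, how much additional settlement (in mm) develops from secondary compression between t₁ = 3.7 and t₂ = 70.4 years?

S_s ≈ 148 mm

Secondary compression: S_s = C_α·H/(1+e_p)·log₁₀(t₂/t₁)
S_s = 0.024×7.8/(1+0.62)×log₁₀(70.4/3.7)
    = 0.1156 × 1.279 = 0.1478 m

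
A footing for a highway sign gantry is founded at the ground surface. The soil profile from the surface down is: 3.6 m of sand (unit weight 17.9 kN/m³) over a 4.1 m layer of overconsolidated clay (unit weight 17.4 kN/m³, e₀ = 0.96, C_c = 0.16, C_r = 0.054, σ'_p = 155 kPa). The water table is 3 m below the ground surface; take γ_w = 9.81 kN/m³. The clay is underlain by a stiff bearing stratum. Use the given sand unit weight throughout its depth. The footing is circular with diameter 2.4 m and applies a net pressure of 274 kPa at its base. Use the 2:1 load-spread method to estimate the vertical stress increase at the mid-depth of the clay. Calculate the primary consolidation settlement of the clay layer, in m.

Mid-depth of clay below the ground surface: z = 3.6 + 4.1/2 = 5.65 m.
Total vertical stress at mid-clay: σ_v = 17.9×3.6 + 17.4×2.05 = 100.11 kPa.
Pore pressure: u = 9.81×(5.65 − 3) = 25.997 kPa.
Initial effective stress: σ'_0 = σ_v − u = 100.11 − 25.997 = 74.113 kPa.
Stress increase at mid-clay by the 2:1 spreading method:
Δσ ≈ qD²/(D+z)² = 274×2.4²/(2.4+5.65)² = 24.355 kPa
Final effective stress: σ'_f = 74.113 + 24.355 = 98.468 kPa.
σ'_f = 98.468 ≤ σ'_p = 155 kPa, so the clay remains overconsolidated and only the recompression index applies:
S_c = C_r·H/(1+e₀)·log₁₀(σ'_f/σ'_0) = 0.054×4.1/1.96×log₁₀(98.468/74.113)
    = 0.11296 × 0.1234 = 0.01394 m

S_c ≈ 0.0139 m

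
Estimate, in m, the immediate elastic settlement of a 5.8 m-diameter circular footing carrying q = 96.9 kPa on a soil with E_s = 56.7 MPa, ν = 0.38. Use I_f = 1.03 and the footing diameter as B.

Immediate (elastic) settlement: S_e = q·B·(1−ν²)/E_s · I_f.
E_s = 56.7 MPa = 56700 kPa.
S_e = 96.9 × 5.8 × (1 − 0.38²) / 56700 × 1.03
    = 96.9 × 5.8 × 0.8556 / 56700 × 1.03
    = 0.008735 m

S_e ≈ 0.00874 m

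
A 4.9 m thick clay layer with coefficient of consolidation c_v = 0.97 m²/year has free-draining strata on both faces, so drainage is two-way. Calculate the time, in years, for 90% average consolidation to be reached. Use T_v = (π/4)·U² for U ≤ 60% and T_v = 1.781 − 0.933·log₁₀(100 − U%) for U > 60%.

Drainage path length: H_d = H/2 = 2.45 m (double drainage).
U > 60%: T_v = 1.781 − 0.933·log₁₀(100 − 90) = 0.848.
t = T_v·H_d²/c_v = 0.848×2.45²/0.97 = 5.248 years.

t ≈ 5.25 years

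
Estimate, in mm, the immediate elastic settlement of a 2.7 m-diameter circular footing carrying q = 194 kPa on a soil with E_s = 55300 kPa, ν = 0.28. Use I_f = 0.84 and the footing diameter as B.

Immediate (elastic) settlement: S_e = q·B·(1−ν²)/E_s · I_f.
S_e = 194 × 2.7 × (1 − 0.28²) / 55300 × 0.84
    = 194 × 2.7 × 0.9216 / 55300 × 0.84
    = 0.007333 m = 7.333 mm

S_e ≈ 7.33 mm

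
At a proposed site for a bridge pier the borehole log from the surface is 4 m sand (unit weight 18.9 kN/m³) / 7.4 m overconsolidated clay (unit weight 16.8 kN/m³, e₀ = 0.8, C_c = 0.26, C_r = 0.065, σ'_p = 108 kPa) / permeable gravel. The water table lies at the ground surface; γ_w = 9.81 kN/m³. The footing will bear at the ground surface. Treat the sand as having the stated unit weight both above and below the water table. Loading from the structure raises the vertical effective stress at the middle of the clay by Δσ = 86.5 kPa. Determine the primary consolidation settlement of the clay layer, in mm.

S_c ≈ 213 mm

Mid-depth of clay below the ground surface: z = 4 + 7.4/2 = 7.7 m.
Total vertical stress at mid-clay: σ_v = 18.9×4 + 16.8×3.7 = 137.76 kPa.
Pore pressure: u = 9.81×(7.7 − 0) = 75.537 kPa.
Initial effective stress: σ'_0 = σ_v − u = 137.76 − 75.537 = 62.223 kPa.
Final effective stress: σ'_f = 62.223 + 86.5 = 148.72 kPa.
σ'_f = 148.72 > σ'_p = 108 kPa, so the stress path crosses the preconsolidation pressure — recompression up to σ'_p, then virgin compression beyond:
S_c = H/(1+e₀)·[C_r·log₁₀(σ'_p/σ'_0) + C_c·log₁₀(σ'_f/σ'_p)]
    = 7.4/1.8 × [0.065×log₁₀(108/62.223) + 0.26×log₁₀(148.72/108)]
    = 4.1111 × [0.015566 + 0.036126] = 0.2125 m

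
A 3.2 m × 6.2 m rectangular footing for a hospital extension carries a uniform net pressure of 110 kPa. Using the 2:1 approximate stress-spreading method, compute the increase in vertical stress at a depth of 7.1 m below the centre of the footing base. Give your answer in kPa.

Δσ_z ≈ 15.9 kPa

By the 2:1 method the load spreads at 1 horizontal : 2 vertical, so at depth z the loaded area has grown by z in each plan dimension:
Δσ = qBL/((B+z)(L+z)) = 110×3.2×6.2/((3.2+7.1)(6.2+7.1)) = 15.931 kPa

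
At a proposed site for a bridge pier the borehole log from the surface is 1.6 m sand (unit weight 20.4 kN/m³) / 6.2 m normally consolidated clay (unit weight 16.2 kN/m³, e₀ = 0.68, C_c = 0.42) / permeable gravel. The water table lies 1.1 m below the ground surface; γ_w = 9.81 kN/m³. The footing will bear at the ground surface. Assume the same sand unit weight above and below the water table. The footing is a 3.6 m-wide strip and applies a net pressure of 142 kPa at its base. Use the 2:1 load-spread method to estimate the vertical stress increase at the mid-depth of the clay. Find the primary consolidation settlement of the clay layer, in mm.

S_c ≈ 559 mm

Mid-depth of clay below the ground surface: z = 1.6 + 6.2/2 = 4.7 m.
Total vertical stress at mid-clay: σ_v = 20.4×1.6 + 16.2×3.1 = 82.86 kPa.
Pore pressure: u = 9.81×(4.7 − 1.1) = 35.316 kPa.
Initial effective stress: σ'_0 = σ_v − u = 82.86 − 35.316 = 47.544 kPa.
Stress increase at mid-clay by the 2:1 spreading method:
Δσ = qB/(B+z) = 142×3.6/(3.6+4.7) = 61.59 kPa
Final effective stress: σ'_f = σ'_0 + Δσ = 47.544 + 61.59 = 109.13 kPa.
Normally consolidated clay, so the full stress increment lies on the virgin compression line:
S_c = C_c·H/(1+e₀)·log₁₀(σ'_f/σ'_0) = 0.42×6.2/(1+0.68)×log₁₀(109.13/47.544)
    = 1.55 × 0.36085 = 0.5593 m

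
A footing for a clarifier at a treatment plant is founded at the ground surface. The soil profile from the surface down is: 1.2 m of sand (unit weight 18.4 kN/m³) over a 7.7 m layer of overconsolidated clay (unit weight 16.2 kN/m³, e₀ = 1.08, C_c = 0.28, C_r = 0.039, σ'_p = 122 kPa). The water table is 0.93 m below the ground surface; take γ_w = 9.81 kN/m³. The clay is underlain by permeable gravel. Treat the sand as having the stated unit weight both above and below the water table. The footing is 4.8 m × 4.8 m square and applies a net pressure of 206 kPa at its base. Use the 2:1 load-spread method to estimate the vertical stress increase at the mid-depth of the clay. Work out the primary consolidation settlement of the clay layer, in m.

Mid-depth of clay below the ground surface: z = 1.2 + 7.7/2 = 5.05 m.
Total vertical stress at mid-clay: σ_v = 18.4×1.2 + 16.2×3.85 = 84.45 kPa.
Pore pressure: u = 9.81×(5.05 − 0.93) = 40.417 kPa.
Initial effective stress: σ'_0 = σ_v − u = 84.45 − 40.417 = 44.033 kPa.
Stress increase at mid-clay by the 2:1 spreading method:
Δσ = qBL/((B+z)(L+z)) = 206×4.8×4.8/((4.8+5.05)(4.8+5.05)) = 48.919 kPa
Final effective stress: σ'_f = 44.033 + 48.919 = 92.952 kPa.
σ'_f = 92.952 ≤ σ'_p = 122 kPa, so the clay remains overconsolidated and only the recompression index applies:
S_c = C_r·H/(1+e₀)·log₁₀(σ'_f/σ'_0) = 0.039×7.7/2.08×log₁₀(92.952/44.033)
    = 0.14437 × 0.32448 = 0.04685 m

S_c ≈ 0.0468 m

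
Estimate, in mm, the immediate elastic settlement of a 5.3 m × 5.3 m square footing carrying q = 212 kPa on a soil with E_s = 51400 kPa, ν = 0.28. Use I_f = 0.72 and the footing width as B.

Immediate (elastic) settlement: S_e = q·B·(1−ν²)/E_s · I_f.
S_e = 212 × 5.3 × (1 − 0.28²) / 51400 × 0.72
    = 212 × 5.3 × 0.9216 / 51400 × 0.72
    = 0.01451 m = 14.51 mm

S_e ≈ 14.5 mm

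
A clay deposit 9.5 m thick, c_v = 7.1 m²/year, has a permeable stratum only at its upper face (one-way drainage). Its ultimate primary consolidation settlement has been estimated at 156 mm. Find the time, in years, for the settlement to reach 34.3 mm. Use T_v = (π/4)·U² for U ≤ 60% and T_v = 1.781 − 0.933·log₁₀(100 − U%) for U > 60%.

Drainage path length: H_d = H = 9.5 m (single drainage).
U = S(t)/S_ult = 34.3/156 = 0.2199.
U ≤ 60%: T_v = (π/4)·U² = (π/4)×0.21987² = 0.037969.
t = T_v·H_d²/c_v = 0.037969×9.5²/7.1 = 0.4826 years.

t ≈ 0.483 years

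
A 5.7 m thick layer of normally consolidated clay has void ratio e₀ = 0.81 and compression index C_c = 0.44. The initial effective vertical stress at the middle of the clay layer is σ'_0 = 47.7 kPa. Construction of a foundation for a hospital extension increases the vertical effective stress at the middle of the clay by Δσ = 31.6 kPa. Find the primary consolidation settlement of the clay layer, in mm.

S_c ≈ 306 mm

Final effective stress: σ'_f = σ'_0 + Δσ = 47.7 + 31.6 = 79.3 kPa.
Normally consolidated clay, so the full stress increment lies on the virgin compression line:
S_c = C_c·H/(1+e₀)·log₁₀(σ'_f/σ'_0) = 0.44×5.7/(1+0.81)×log₁₀(79.3/47.7)
    = 1.3856 × 0.22075 = 0.3059 m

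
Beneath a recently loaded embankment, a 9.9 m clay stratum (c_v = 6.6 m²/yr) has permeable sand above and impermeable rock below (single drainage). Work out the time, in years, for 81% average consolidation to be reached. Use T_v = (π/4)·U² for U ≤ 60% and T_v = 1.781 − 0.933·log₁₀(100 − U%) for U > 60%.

Drainage path length: H_d = H = 9.9 m (single drainage).
U > 60%: T_v = 1.781 − 0.933·log₁₀(100 − 81) = 0.58792.
t = T_v·H_d²/c_v = 0.58792×9.9²/6.6 = 8.731 years.

t ≈ 8.73 years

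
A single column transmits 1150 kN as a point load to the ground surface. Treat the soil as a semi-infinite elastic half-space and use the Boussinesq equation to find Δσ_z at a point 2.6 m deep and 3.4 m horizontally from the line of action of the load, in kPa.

Δσ_z ≈ 6.72 kPa

Boussinesq vertical stress below a point load on an elastic half-space:
Δσ_z = 3P/(2πz²) · [1 + (r/z)²]^(−5/2)
r/z = 3.4/2.6 = 1.3077; [1+(r/z)²]^(−5/2) = 0.082709.
Δσ_z = 3×1150/(2π×2.6²) × 0.082709 = 81.226 × 0.082709 = 6.718 kPa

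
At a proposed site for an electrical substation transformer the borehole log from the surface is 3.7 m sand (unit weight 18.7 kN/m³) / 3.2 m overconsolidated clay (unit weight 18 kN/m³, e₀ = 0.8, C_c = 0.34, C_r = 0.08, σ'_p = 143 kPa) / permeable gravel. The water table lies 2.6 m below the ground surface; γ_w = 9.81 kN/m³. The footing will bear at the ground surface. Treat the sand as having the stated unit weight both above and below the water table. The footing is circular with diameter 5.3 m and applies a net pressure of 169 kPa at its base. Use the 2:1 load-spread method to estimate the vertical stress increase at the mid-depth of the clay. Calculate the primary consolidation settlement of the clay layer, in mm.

S_c ≈ 28.7 mm

Mid-depth of clay below the ground surface: z = 3.7 + 3.2/2 = 5.3 m.
Total vertical stress at mid-clay: σ_v = 18.7×3.7 + 18×1.6 = 97.99 kPa.
Pore pressure: u = 9.81×(5.3 − 2.6) = 26.487 kPa.
Initial effective stress: σ'_0 = σ_v − u = 97.99 − 26.487 = 71.503 kPa.
Stress increase at mid-clay by the 2:1 spreading method:
Δσ ≈ qD²/(D+z)² = 169×5.3²/(5.3+5.3)² = 42.25 kPa
Final effective stress: σ'_f = 71.503 + 42.25 = 113.75 kPa.
σ'_f = 113.75 ≤ σ'_p = 143 kPa, so the clay remains overconsolidated and only the recompression index applies:
S_c = C_r·H/(1+e₀)·log₁₀(σ'_f/σ'_0) = 0.08×3.2/1.8×log₁₀(113.75/71.503)
    = 0.14222 × 0.20163 = 0.02868 m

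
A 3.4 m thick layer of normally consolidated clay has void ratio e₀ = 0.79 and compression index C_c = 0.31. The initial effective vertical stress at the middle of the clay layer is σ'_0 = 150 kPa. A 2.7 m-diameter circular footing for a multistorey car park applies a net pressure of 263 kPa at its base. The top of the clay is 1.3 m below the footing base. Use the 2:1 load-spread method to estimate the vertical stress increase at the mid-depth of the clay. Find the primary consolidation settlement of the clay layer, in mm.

Mid-depth of clay below the footing base: z = 1.3 + 3.4/2 = 3 m.
Stress increase at mid-clay by the 2:1 spreading method:
Δσ ≈ qD²/(D+z)² = 263×2.7²/(2.7+3)² = 59.011 kPa
Final effective stress: σ'_f = σ'_0 + Δσ = 150 + 59.011 = 209.01 kPa.
Normally consolidated clay, so the full stress increment lies on the virgin compression line:
S_c = C_c·H/(1+e₀)·log₁₀(σ'_f/σ'_0) = 0.31×3.4/(1+0.79)×log₁₀(209.01/150)
    = 0.58883 × 0.14408 = 0.08484 m

S_c ≈ 84.8 mm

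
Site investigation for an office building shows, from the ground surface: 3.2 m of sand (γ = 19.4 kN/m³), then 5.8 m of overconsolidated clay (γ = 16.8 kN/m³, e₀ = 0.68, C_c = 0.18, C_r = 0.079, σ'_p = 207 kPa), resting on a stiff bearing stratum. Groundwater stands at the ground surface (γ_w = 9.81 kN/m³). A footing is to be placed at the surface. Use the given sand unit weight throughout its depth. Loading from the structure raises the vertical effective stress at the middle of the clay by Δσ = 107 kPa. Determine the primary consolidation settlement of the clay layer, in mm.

Mid-depth of clay below the ground surface: z = 3.2 + 5.8/2 = 6.1 m.
Total vertical stress at mid-clay: σ_v = 19.4×3.2 + 16.8×2.9 = 110.8 kPa.
Pore pressure: u = 9.81×(6.1 − 0) = 59.841 kPa.
Initial effective stress: σ'_0 = σ_v − u = 110.8 − 59.841 = 50.959 kPa.
Final effective stress: σ'_f = 50.959 + 107 = 157.96 kPa.
σ'_f = 157.96 ≤ σ'_p = 207 kPa, so the clay remains overconsolidated and only the recompression index applies:
S_c = C_r·H/(1+e₀)·log₁₀(σ'_f/σ'_0) = 0.079×5.8/1.68×log₁₀(157.96/50.959)
    = 0.27274 × 0.49133 = 0.134 m

S_c ≈ 134 mm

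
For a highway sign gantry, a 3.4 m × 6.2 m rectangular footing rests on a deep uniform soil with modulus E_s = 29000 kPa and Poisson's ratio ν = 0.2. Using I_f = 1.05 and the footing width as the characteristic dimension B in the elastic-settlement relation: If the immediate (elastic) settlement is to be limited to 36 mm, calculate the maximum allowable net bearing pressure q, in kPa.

S_e = q·B·(1−ν²)/E_s · I_f  ⇒  q = S_e·E_s / (B·(1−ν²)·I_f).
q = 0.036 × 29000 / (3.4 × 0.96 × 1.05) = 304.6 kPa

q ≈ 305 kPa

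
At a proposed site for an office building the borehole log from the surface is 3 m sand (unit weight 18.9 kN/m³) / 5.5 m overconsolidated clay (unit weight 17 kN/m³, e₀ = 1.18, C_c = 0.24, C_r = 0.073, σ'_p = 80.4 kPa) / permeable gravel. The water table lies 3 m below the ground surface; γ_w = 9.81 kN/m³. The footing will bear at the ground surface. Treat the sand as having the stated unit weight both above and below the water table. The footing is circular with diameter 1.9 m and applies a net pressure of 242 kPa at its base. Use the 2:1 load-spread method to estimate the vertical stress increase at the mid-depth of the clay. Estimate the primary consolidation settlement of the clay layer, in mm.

Mid-depth of clay below the ground surface: z = 3 + 5.5/2 = 5.75 m.
Total vertical stress at mid-clay: σ_v = 18.9×3 + 17×2.75 = 103.45 kPa.
Pore pressure: u = 9.81×(5.75 − 3) = 26.978 kPa.
Initial effective stress: σ'_0 = σ_v − u = 103.45 − 26.978 = 76.472 kPa.
Stress increase at mid-clay by the 2:1 spreading method:
Δσ ≈ qD²/(D+z)² = 242×1.9²/(1.9+5.75)² = 14.928 kPa
Final effective stress: σ'_f = 76.472 + 14.928 = 91.4 kPa.
σ'_f = 91.4 > σ'_p = 80.4 kPa, so the stress path crosses the preconsolidation pressure — recompression up to σ'_p, then virgin compression beyond:
S_c = H/(1+e₀)·[C_r·log₁₀(σ'_p/σ'_0) + C_c·log₁₀(σ'_f/σ'_p)]
    = 5.5/2.18 × [0.073×log₁₀(80.4/76.472) + 0.24×log₁₀(91.4/80.4)]
    = 2.5229 × [0.001588 + 0.013366] = 0.03773 m

S_c ≈ 37.7 mm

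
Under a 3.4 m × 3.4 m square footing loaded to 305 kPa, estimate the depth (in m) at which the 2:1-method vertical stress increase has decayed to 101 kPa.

z ≈ 2.51 m

2:1 spreading — at depth z the loaded area has grown by z in each plan dimension:
qB²/(B+z)² = Δσ_z ⇒ z = B(√(q/Δσ_z) − 1) = 3.4×(√(305/101) − 1) = 2.508 m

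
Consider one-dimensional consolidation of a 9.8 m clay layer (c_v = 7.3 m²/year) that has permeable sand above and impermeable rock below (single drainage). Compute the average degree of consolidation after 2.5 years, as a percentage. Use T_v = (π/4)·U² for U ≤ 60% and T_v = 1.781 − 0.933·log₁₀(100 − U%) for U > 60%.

U ≈ 49.2 %

Drainage path length: H_d = H = 9.8 m (single drainage).
T_v = c_v·t/H_d² = 7.3×2.5/9.8² = 0.19002.
T_v = 0.19002 corresponds to the U ≤ 60% branch:
U = √(4T_v/π) = 0.4919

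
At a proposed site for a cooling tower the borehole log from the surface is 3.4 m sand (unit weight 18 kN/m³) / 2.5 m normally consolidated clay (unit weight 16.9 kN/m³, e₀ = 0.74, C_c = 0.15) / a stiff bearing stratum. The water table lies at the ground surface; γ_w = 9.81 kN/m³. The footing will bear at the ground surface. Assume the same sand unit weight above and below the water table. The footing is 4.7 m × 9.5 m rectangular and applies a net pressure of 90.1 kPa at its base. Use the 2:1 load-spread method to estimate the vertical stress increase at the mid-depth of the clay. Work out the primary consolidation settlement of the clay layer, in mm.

S_c ≈ 56.5 mm

Mid-depth of clay below the ground surface: z = 3.4 + 2.5/2 = 4.65 m.
Total vertical stress at mid-clay: σ_v = 18×3.4 + 16.9×1.25 = 82.325 kPa.
Pore pressure: u = 9.81×(4.65 − 0) = 45.617 kPa.
Initial effective stress: σ'_0 = σ_v − u = 82.325 − 45.617 = 36.708 kPa.
Stress increase at mid-clay by the 2:1 spreading method:
Δσ = qBL/((B+z)(L+z)) = 90.1×4.7×9.5/((4.7+4.65)(9.5+4.65)) = 30.407 kPa
Final effective stress: σ'_f = σ'_0 + Δσ = 36.708 + 30.407 = 67.115 kPa.
Normally consolidated clay, so the full stress increment lies on the virgin compression line:
S_c = C_c·H/(1+e₀)·log₁₀(σ'_f/σ'_0) = 0.15×2.5/(1+0.74)×log₁₀(67.115/36.708)
    = 0.21552 × 0.26206 = 0.05648 m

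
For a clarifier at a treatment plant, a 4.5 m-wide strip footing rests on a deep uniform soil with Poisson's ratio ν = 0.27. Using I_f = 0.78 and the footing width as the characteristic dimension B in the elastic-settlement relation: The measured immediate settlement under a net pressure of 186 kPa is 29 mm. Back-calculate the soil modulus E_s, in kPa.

S_e = q·B·(1−ν²)/E_s · I_f  ⇒  E_s = q·B·(1−ν²)·I_f / S_e.
E_s = 186 × 4.5 × 0.9271 × 0.78 / 0.029 = 20870 kPa

E_s ≈ 20900 kPa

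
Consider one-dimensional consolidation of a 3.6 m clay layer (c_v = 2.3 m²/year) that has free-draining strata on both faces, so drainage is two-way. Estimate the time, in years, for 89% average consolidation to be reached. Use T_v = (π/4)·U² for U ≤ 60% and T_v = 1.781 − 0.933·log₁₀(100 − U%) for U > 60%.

t ≈ 1.14 years

Drainage path length: H_d = H/2 = 1.8 m (double drainage).
U > 60%: T_v = 1.781 − 0.933·log₁₀(100 − 89) = 0.80938.
t = T_v·H_d²/c_v = 0.80938×1.8²/2.3 = 1.14 years.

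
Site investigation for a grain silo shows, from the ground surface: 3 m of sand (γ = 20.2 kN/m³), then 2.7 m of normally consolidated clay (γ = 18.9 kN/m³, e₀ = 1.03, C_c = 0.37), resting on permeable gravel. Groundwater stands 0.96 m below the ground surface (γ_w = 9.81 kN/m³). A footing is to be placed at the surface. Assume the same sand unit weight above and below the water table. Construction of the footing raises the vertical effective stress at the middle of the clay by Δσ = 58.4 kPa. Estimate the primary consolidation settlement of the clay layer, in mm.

Mid-depth of clay below the ground surface: z = 3 + 2.7/2 = 4.35 m.
Total vertical stress at mid-clay: σ_v = 20.2×3 + 18.9×1.35 = 86.115 kPa.
Pore pressure: u = 9.81×(4.35 − 0.96) = 33.256 kPa.
Initial effective stress: σ'_0 = σ_v − u = 86.115 − 33.256 = 52.859 kPa.
Final effective stress: σ'_f = σ'_0 + Δσ = 52.859 + 58.4 = 111.26 kPa.
Normally consolidated clay, so the full stress increment lies on the virgin compression line:
S_c = C_c·H/(1+e₀)·log₁₀(σ'_f/σ'_0) = 0.37×2.7/(1+1.03)×log₁₀(111.26/52.859)
    = 0.49212 × 0.32322 = 0.1591 m

S_c ≈ 159 mm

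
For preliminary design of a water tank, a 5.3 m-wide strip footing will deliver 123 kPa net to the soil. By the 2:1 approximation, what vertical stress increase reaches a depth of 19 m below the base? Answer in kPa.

By the 2:1 method the load spreads at 1 horizontal : 2 vertical, so at depth z the loaded area has grown by z in each plan dimension:
Δσ = qB/(B+z) = 123×5.3/(5.3+19) = 26.827 kPa

Δσ_z ≈ 26.8 kPa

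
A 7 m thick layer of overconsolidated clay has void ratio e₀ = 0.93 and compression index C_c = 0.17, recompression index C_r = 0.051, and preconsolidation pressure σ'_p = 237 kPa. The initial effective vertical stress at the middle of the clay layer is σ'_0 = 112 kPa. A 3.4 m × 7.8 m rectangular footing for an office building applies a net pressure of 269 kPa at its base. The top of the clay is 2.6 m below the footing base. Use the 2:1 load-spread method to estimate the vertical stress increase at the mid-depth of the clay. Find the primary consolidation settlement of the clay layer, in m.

Mid-depth of clay below the footing base: z = 2.6 + 7/2 = 6.1 m.
Stress increase at mid-clay by the 2:1 spreading method:
Δσ = qBL/((B+z)(L+z)) = 269×3.4×7.8/((3.4+6.1)(7.8+6.1)) = 54.024 kPa
Final effective stress: σ'_f = 112 + 54.024 = 166.02 kPa.
σ'_f = 166.02 ≤ σ'_p = 237 kPa, so the clay remains overconsolidated and only the recompression index applies:
S_c = C_r·H/(1+e₀)·log₁₀(σ'_f/σ'_0) = 0.051×7/1.93×log₁₀(166.02/112)
    = 0.18497 × 0.17094 = 0.03162 m

S_c ≈ 0.0316 m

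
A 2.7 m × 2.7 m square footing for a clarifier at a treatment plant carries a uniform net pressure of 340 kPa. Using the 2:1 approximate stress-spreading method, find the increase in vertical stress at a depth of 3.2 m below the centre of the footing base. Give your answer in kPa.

By the 2:1 method the load spreads at 1 horizontal : 2 vertical, so at depth z the loaded area has grown by z in each plan dimension:
Δσ = qBL/((B+z)(L+z)) = 340×2.7×2.7/((2.7+3.2)(2.7+3.2)) = 71.204 kPa

Δσ_z ≈ 71.2 kPa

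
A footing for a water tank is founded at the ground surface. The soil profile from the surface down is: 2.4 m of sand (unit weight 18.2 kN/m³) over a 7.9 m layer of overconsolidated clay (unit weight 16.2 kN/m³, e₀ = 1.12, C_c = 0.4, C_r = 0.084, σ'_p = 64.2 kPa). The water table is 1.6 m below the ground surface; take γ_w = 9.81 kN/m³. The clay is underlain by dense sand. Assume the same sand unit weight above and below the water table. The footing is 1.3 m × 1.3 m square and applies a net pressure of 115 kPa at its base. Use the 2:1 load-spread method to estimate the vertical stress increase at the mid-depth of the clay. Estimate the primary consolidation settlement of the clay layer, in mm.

S_c ≈ 8.73 mm

Mid-depth of clay below the ground surface: z = 2.4 + 7.9/2 = 6.35 m.
Total vertical stress at mid-clay: σ_v = 18.2×2.4 + 16.2×3.95 = 107.67 kPa.
Pore pressure: u = 9.81×(6.35 − 1.6) = 46.598 kPa.
Initial effective stress: σ'_0 = σ_v − u = 107.67 − 46.598 = 61.072 kPa.
Stress increase at mid-clay by the 2:1 spreading method:
Δσ = qBL/((B+z)(L+z)) = 115×1.3×1.3/((1.3+6.35)(1.3+6.35)) = 3.3209 kPa
Final effective stress: σ'_f = 61.072 + 3.3209 = 64.393 kPa.
σ'_f = 64.393 > σ'_p = 64.2 kPa, so the stress path crosses the preconsolidation pressure — recompression up to σ'_p, then virgin compression beyond:
S_c = H/(1+e₀)·[C_r·log₁₀(σ'_p/σ'_0) + C_c·log₁₀(σ'_f/σ'_p)]
    = 7.9/2.12 × [0.084×log₁₀(64.2/61.072) + 0.4×log₁₀(64.393/64.2)]
    = 3.7264 × [0.0018222 + 0.00052145] = 0.008733 m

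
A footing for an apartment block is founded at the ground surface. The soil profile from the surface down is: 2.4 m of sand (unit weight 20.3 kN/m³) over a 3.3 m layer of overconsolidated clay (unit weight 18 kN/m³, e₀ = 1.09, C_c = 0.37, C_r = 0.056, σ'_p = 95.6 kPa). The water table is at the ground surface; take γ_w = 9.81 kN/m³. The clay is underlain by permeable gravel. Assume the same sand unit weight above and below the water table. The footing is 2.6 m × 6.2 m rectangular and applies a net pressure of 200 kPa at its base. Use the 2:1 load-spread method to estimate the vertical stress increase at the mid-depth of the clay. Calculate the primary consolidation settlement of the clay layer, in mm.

S_c ≈ 30.7 mm

Mid-depth of clay below the ground surface: z = 2.4 + 3.3/2 = 4.05 m.
Total vertical stress at mid-clay: σ_v = 20.3×2.4 + 18×1.65 = 78.42 kPa.
Pore pressure: u = 9.81×(4.05 − 0) = 39.73 kPa.
Initial effective stress: σ'_0 = σ_v − u = 78.42 − 39.73 = 38.69 kPa.
Stress increase at mid-clay by the 2:1 spreading method:
Δσ = qBL/((B+z)(L+z)) = 200×2.6×6.2/((2.6+4.05)(6.2+4.05)) = 47.299 kPa
Final effective stress: σ'_f = 38.69 + 47.299 = 85.989 kPa.
σ'_f = 85.989 ≤ σ'_p = 95.6 kPa, so the clay remains overconsolidated and only the recompression index applies:
S_c = C_r·H/(1+e₀)·log₁₀(σ'_f/σ'_0) = 0.056×3.3/2.09×log₁₀(85.989/38.69)
    = 0.088418 × 0.34684 = 0.03067 m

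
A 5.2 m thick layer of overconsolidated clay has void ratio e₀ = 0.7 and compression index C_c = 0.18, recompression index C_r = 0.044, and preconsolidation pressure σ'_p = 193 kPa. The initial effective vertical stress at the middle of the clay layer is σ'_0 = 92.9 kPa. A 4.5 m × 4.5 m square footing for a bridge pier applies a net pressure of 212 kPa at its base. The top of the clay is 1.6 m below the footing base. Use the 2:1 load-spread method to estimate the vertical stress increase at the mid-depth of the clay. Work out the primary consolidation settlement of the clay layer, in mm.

S_c ≈ 27.9 mm

Mid-depth of clay below the footing base: z = 1.6 + 5.2/2 = 4.2 m.
Stress increase at mid-clay by the 2:1 spreading method:
Δσ = qBL/((B+z)(L+z)) = 212×4.5×4.5/((4.5+4.2)(4.5+4.2)) = 56.718 kPa
Final effective stress: σ'_f = 92.9 + 56.718 = 149.62 kPa.
σ'_f = 149.62 ≤ σ'_p = 193 kPa, so the clay remains overconsolidated and only the recompression index applies:
S_c = C_r·H/(1+e₀)·log₁₀(σ'_f/σ'_0) = 0.044×5.2/1.7×log₁₀(149.62/92.9)
    = 0.13459 × 0.20697 = 0.02786 m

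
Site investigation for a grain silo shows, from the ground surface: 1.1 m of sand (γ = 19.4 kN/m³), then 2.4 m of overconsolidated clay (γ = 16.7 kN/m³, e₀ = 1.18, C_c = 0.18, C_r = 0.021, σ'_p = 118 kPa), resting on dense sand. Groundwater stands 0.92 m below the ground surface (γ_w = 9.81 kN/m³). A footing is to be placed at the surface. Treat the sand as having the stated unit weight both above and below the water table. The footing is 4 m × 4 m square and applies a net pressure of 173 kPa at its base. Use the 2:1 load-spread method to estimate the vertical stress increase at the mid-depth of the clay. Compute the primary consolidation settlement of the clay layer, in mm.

Mid-depth of clay below the ground surface: z = 1.1 + 2.4/2 = 2.3 m.
Total vertical stress at mid-clay: σ_v = 19.4×1.1 + 16.7×1.2 = 41.38 kPa.
Pore pressure: u = 9.81×(2.3 − 0.92) = 13.538 kPa.
Initial effective stress: σ'_0 = σ_v − u = 41.38 − 13.538 = 27.842 kPa.
Stress increase at mid-clay by the 2:1 spreading method:
Δσ = qBL/((B+z)(L+z)) = 173×4×4/((4+2.3)(4+2.3)) = 69.74 kPa
Final effective stress: σ'_f = 27.842 + 69.74 = 97.582 kPa.
σ'_f = 97.582 ≤ σ'_p = 118 kPa, so the clay remains overconsolidated and only the recompression index applies:
S_c = C_r·H/(1+e₀)·log₁₀(σ'_f/σ'_0) = 0.021×2.4/2.18×log₁₀(97.582/27.842)
    = 0.023119 × 0.54467 = 0.01259 m

S_c ≈ 12.6 mm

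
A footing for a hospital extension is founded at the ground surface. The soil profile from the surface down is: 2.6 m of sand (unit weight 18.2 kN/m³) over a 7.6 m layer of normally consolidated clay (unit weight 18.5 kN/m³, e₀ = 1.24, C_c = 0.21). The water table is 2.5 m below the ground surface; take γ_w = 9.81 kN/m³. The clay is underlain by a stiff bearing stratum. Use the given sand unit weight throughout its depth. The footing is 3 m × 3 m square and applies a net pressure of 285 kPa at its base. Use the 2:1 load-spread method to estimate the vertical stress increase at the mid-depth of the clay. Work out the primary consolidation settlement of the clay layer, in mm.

S_c ≈ 96.5 mm

Mid-depth of clay below the ground surface: z = 2.6 + 7.6/2 = 6.4 m.
Total vertical stress at mid-clay: σ_v = 18.2×2.6 + 18.5×3.8 = 117.62 kPa.
Pore pressure: u = 9.81×(6.4 − 2.5) = 38.259 kPa.
Initial effective stress: σ'_0 = σ_v − u = 117.62 − 38.259 = 79.361 kPa.
Stress increase at mid-clay by the 2:1 spreading method:
Δσ = qBL/((B+z)(L+z)) = 285×3×3/((3+6.4)(3+6.4)) = 29.029 kPa
Final effective stress: σ'_f = σ'_0 + Δσ = 79.361 + 29.029 = 108.39 kPa.
Normally consolidated clay, so the full stress increment lies on the virgin compression line:
S_c = C_c·H/(1+e₀)·log₁₀(σ'_f/σ'_0) = 0.21×7.6/(1+1.24)×log₁₀(108.39/79.361)
    = 0.7125 × 0.13538 = 0.09646 m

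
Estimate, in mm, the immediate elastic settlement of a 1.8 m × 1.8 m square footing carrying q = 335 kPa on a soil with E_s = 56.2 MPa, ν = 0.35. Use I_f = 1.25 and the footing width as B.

Immediate (elastic) settlement: S_e = q·B·(1−ν²)/E_s · I_f.
E_s = 56.2 MPa = 56200 kPa.
S_e = 335 × 1.8 × (1 − 0.35²) / 56200 × 1.25
    = 335 × 1.8 × 0.8775 / 56200 × 1.25
    = 0.01177 m = 11.77 mm

S_e ≈ 11.8 mm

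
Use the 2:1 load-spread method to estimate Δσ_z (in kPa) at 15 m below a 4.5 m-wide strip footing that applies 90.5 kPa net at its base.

Δσ_z ≈ 20.9 kPa

By the 2:1 method the load spreads at 1 horizontal : 2 vertical, so at depth z the loaded area has grown by z in each plan dimension:
Δσ = qB/(B+z) = 90.5×4.5/(4.5+15) = 20.885 kPa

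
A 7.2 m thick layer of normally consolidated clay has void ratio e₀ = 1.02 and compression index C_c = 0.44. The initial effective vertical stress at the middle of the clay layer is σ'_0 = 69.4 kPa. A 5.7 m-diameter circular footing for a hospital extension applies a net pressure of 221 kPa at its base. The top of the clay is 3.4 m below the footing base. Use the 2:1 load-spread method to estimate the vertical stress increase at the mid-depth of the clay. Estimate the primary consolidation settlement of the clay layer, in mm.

Mid-depth of clay below the footing base: z = 3.4 + 7.2/2 = 7 m.
Stress increase at mid-clay by the 2:1 spreading method:
Δσ ≈ qD²/(D+z)² = 221×5.7²/(5.7+7)² = 44.518 kPa
Final effective stress: σ'_f = σ'_0 + Δσ = 69.4 + 44.518 = 113.92 kPa.
Normally consolidated clay, so the full stress increment lies on the virgin compression line:
S_c = C_c·H/(1+e₀)·log₁₀(σ'_f/σ'_0) = 0.44×7.2/(1+1.02)×log₁₀(113.92/69.4)
    = 1.5683 × 0.21524 = 0.3376 m

S_c ≈ 338 mm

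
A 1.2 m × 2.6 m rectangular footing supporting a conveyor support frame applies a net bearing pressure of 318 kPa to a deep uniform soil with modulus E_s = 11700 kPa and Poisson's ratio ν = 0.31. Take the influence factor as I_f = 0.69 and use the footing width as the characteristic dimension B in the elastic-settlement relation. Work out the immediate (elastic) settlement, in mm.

S_e ≈ 20.3 mm

Immediate (elastic) settlement: S_e = q·B·(1−ν²)/E_s · I_f.
S_e = 318 × 1.2 × (1 − 0.31²) / 11700 × 0.69
    = 318 × 1.2 × 0.9039 / 11700 × 0.69
    = 0.02034 m = 20.34 mm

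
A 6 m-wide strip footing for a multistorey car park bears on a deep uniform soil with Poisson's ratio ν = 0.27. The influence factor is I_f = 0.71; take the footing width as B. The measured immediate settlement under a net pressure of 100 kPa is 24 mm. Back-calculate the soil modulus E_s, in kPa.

E_s ≈ 16500 kPa

S_e = q·B·(1−ν²)/E_s · I_f  ⇒  E_s = q·B·(1−ν²)·I_f / S_e.
E_s = 100 × 6 × 0.9271 × 0.71 / 0.024 = 16460 kPa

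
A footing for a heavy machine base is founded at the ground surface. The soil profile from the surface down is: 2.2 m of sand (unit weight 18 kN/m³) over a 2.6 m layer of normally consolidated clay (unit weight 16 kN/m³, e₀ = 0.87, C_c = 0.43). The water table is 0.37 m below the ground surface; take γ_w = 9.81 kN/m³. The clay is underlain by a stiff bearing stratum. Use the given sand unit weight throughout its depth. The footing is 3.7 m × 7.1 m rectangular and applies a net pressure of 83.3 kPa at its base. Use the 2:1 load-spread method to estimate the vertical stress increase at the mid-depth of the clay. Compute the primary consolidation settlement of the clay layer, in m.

Mid-depth of clay below the ground surface: z = 2.2 + 2.6/2 = 3.5 m.
Total vertical stress at mid-clay: σ_v = 18×2.2 + 16×1.3 = 60.4 kPa.
Pore pressure: u = 9.81×(3.5 − 0.37) = 30.705 kPa.
Initial effective stress: σ'_0 = σ_v − u = 60.4 − 30.705 = 29.695 kPa.
Stress increase at mid-clay by the 2:1 spreading method:
Δσ = qBL/((B+z)(L+z)) = 83.3×3.7×7.1/((3.7+3.5)(7.1+3.5)) = 28.673 kPa
Final effective stress: σ'_f = σ'_0 + Δσ = 29.695 + 28.673 = 58.368 kPa.
Normally consolidated clay, so the full stress increment lies on the virgin compression line:
S_c = C_c·H/(1+e₀)·log₁₀(σ'_f/σ'_0) = 0.43×2.6/(1+0.87)×log₁₀(58.368/29.695)
    = 0.59786 × 0.29349 = 0.1755 m

S_c ≈ 0.175 m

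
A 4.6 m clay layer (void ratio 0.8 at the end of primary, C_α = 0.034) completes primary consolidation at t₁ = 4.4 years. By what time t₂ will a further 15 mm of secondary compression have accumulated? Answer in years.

t₂ ≈ 6.55 years

S_s = C_α·H/(1+e_p)·log₁₀(t₂/t₁) ⇒ log₁₀(t₂/t₁) = S_s·(1+e_p)/(C_α·H).
log₁₀(t₂/t₁) = 0.015 × (1+0.8) / (0.034×4.6) = 0.1726
t₂ = t₁ × 10^0.1726 = 4.4 × 1.488 = 6.548 years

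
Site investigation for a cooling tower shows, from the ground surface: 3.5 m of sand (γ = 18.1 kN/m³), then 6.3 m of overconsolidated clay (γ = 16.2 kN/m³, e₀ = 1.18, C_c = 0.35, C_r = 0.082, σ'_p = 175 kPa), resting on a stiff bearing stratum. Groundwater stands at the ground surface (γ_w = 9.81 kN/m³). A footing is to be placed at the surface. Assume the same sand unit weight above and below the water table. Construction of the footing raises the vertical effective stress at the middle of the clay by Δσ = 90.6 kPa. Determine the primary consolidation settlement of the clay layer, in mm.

Mid-depth of clay below the ground surface: z = 3.5 + 6.3/2 = 6.65 m.
Total vertical stress at mid-clay: σ_v = 18.1×3.5 + 16.2×3.15 = 114.38 kPa.
Pore pressure: u = 9.81×(6.65 − 0) = 65.237 kPa.
Initial effective stress: σ'_0 = σ_v − u = 114.38 − 65.237 = 49.143 kPa.
Final effective stress: σ'_f = 49.143 + 90.6 = 139.74 kPa.
σ'_f = 139.74 ≤ σ'_p = 175 kPa, so the clay remains overconsolidated and only the recompression index applies:
S_c = C_r·H/(1+e₀)·log₁₀(σ'_f/σ'_0) = 0.082×6.3/2.18×log₁₀(139.74/49.143)
    = 0.23697 × 0.45386 = 0.1076 m

S_c ≈ 108 mm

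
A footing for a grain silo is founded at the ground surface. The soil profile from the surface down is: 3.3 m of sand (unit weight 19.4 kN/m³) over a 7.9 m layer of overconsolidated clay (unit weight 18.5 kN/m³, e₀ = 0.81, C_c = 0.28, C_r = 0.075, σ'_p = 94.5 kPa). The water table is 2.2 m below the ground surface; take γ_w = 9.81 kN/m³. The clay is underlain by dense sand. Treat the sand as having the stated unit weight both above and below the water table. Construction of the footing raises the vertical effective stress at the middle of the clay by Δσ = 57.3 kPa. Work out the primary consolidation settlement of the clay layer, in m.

S_c ≈ 0.238 m

Mid-depth of clay below the ground surface: z = 3.3 + 7.9/2 = 7.25 m.
Total vertical stress at mid-clay: σ_v = 19.4×3.3 + 18.5×3.95 = 137.09 kPa.
Pore pressure: u = 9.81×(7.25 − 2.2) = 49.541 kPa.
Initial effective stress: σ'_0 = σ_v − u = 137.09 − 49.541 = 87.549 kPa.
Final effective stress: σ'_f = 87.549 + 57.3 = 144.85 kPa.
σ'_f = 144.85 > σ'_p = 94.5 kPa, so the stress path crosses the preconsolidation pressure — recompression up to σ'_p, then virgin compression beyond:
S_c = H/(1+e₀)·[C_r·log₁₀(σ'_p/σ'_0) + C_c·log₁₀(σ'_f/σ'_p)]
    = 7.9/1.81 × [0.075×log₁₀(94.5/87.549) + 0.28×log₁₀(144.85/94.5)]
    = 4.3646 × [0.0024885 + 0.051936] = 0.2375 m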